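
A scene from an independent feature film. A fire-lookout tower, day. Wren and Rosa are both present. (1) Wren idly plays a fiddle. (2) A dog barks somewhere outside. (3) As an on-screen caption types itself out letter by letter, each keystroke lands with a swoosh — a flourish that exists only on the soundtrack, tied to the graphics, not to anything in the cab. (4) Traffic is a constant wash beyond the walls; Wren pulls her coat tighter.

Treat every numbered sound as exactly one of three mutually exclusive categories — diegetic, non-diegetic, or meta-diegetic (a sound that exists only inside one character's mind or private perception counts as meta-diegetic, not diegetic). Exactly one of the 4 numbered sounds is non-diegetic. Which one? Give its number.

(1) the instrument and the performer are both in the scene → diegetic.
(2) is diegetic: the sound comes from a dog physically present in the location.
(3) the caption isn't part of the story world, so neither is the sound tied to it → non-diegetic.
Sound (4): ambient/room sound belonging to the story's physical space, so diegetic.
Only (3) is non-diegetic.

3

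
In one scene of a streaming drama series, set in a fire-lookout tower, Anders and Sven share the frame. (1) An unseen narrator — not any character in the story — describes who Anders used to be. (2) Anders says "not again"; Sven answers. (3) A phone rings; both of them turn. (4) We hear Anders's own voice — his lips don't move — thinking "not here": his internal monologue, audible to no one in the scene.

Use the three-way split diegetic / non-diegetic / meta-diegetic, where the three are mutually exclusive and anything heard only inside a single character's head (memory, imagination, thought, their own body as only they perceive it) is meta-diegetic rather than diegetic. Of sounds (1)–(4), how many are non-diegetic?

1

(1) is non-diegetic: the narrator exists outside the story world, addressing only the audience.
(2) on-screen dialogue — Anders speaks and Sven is there to hear → diegetic.
(3) a phone is a real object/event in the scene's world → diegetic.
(4) Anders's thought-voice: a private mental sound no other character can hear → meta-diegetic.
Non-diegetic: (1) — that's 1.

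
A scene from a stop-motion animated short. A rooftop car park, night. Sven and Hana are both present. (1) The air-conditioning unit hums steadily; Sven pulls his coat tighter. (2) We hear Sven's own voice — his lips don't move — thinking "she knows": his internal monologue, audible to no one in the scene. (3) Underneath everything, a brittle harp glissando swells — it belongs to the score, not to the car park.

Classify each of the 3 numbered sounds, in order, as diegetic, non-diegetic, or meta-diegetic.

diegetic, meta-diegetic, non-diegetic

Sound (1): ambient/room sound belonging to the story's physical space, so diegetic.
(2) is meta-diegetic: Sven's thought-voice: a private mental sound no other character can hear.
Sound (3): nothing in the car park produces it and the characters don't hear it — pure soundtrack, so non-diegetic.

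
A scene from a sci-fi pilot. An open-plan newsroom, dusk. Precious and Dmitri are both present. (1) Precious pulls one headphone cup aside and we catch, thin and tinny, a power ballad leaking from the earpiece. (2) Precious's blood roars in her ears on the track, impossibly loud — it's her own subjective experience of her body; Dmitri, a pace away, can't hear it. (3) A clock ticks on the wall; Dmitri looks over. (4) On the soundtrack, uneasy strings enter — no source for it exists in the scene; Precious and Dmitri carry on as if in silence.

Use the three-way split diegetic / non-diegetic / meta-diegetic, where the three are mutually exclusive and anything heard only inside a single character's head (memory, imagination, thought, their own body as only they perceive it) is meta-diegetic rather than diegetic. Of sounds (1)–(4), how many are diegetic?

2

(1) is diegetic: the earpiece is a real device on Precious's head — source music.
Sound (2): point-of-audition from inside Precious's body; not a sound in the room, so meta-diegetic.
(3) is diegetic: an in-world source (a clock); characters could hear it.
(4) nothing in the newsroom produces it and the characters don't hear it — pure soundtrack → non-diegetic.
So 2 of the 4 are diegetic: (1), (3).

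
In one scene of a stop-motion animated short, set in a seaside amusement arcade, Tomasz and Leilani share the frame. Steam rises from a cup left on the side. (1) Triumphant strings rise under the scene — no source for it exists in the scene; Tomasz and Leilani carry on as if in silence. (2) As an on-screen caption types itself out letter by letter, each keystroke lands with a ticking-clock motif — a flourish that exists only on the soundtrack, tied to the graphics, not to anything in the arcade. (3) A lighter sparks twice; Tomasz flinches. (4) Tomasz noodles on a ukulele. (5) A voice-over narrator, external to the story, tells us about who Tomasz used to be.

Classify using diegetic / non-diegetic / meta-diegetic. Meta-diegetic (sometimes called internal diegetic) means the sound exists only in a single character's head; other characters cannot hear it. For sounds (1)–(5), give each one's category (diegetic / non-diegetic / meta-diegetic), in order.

(1) it has no source in the story world and no character can hear it — it's underscore → non-diegetic.
Sound (2): it accompanies on-screen graphics, not anything inside the story world, so non-diegetic.
Sound (3): the sound comes from a lighter physically present in the location, so diegetic.
(4) Tomasz is producing the music live, in the story world → diegetic.
(5) commentary laid over the scene from outside the fiction → non-diegetic.

non-diegetic, non-diegetic, diegetic, diegetic, non-diegetic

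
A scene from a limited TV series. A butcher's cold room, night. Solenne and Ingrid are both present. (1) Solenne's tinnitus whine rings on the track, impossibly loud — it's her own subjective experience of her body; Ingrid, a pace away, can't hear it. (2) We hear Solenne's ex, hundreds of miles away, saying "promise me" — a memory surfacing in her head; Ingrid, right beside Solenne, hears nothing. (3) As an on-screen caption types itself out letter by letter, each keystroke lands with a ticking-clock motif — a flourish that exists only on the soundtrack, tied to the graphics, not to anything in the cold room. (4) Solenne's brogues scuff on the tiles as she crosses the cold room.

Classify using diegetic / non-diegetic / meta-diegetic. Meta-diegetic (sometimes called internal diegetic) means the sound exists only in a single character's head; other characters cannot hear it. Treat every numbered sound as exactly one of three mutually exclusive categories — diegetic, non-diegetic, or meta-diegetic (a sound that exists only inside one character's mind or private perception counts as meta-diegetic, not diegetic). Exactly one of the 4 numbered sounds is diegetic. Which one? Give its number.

4

(1) it's Solenne's internal bodily sensation rendered as sound; only Solenne 'hears' it → meta-diegetic.
(2) a remembered line, private to Solenne — not present in the room, not audible to Ingrid → meta-diegetic.
Sound (3): sound married to a title/caption — outside the diegesis by definition, so non-diegetic.
(4) a character's body making contact with the set — an in-world sound → diegetic.
Only (4) is diegetic.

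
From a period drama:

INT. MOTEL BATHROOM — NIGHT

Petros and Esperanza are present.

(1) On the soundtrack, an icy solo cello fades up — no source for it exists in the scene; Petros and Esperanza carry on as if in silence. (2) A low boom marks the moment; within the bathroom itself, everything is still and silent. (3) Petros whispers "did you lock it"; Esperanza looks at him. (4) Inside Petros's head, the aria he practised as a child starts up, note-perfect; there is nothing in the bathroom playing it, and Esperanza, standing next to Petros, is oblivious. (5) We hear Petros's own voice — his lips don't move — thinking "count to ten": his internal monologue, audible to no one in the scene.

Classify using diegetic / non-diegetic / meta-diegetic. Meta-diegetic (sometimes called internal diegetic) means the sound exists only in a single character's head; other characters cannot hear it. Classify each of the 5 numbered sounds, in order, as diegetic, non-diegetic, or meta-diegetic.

non-diegetic, non-diegetic, diegetic, meta-diegetic, meta-diegetic

(1) it has no source in the story world and no character can hear it — it's underscore → non-diegetic.
(2) nothing in the scene produces it; it's an accent added for the audience → non-diegetic.
(3) is diegetic: Petros is a character speaking aloud in the scene.
Sound (4): remembered music, private to Petros — Esperanza is oblivious because it isn't in the room, so meta-diegetic.
(5) internal monologue — inside Petros's mind, not spoken into the scene → meta-diegetic.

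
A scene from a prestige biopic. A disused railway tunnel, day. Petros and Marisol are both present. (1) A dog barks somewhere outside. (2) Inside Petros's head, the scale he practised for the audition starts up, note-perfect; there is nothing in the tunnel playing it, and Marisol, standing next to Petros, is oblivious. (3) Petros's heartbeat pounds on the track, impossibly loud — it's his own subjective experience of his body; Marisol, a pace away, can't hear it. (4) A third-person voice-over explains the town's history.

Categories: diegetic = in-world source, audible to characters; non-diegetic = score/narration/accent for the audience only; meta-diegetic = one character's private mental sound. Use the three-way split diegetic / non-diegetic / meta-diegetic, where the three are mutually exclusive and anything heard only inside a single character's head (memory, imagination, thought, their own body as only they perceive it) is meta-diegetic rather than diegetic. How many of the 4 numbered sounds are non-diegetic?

(1) an in-world source (a dog); characters could hear it → diegetic.
(2) the music is a memory playing inside Petros's mind alone; no real-world source, Marisol can't hear it → meta-diegetic.
(3) is meta-diegetic: it's Petros's internal bodily sensation rendered as sound; only Petros 'hears' it.
Sound (4): external voice-over — not a character, not heard by anyone in the scene, so non-diegetic.
So 1 of the 4 is non-diegetic: (4).

1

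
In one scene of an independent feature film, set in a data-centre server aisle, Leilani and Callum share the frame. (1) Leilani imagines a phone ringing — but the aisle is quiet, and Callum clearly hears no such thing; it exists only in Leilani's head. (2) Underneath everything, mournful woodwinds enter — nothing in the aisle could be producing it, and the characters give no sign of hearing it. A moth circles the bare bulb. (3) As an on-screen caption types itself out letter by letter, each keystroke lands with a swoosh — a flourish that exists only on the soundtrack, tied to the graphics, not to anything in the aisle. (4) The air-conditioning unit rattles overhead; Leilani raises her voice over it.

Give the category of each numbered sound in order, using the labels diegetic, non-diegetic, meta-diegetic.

Sound (1): Leilani alone 'hears' it — an imagined sound, not present in the space, so meta-diegetic.
(2) is non-diegetic: it has no source in the story world and no character can hear it — it's underscore.
Sound (3): sound married to a title/caption — outside the diegesis by definition, so non-diegetic.
(4) the air-conditioning unit is part of the location's real environment → diegetic.

meta-diegetic, non-diegetic, non-diegetic, diegetic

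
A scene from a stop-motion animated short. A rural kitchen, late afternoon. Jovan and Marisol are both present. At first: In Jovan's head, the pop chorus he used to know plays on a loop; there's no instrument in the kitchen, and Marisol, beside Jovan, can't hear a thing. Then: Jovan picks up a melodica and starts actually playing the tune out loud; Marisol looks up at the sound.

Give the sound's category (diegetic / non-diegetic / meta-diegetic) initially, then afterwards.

Initially: the tune exists only as Jovan's private memory; Marisol can't hear it → meta-diegetic.
Afterwards: Jovan is now producing it live on a melodica, in the room, and Marisol hears it → diegetic.

meta-diegetic, diegetic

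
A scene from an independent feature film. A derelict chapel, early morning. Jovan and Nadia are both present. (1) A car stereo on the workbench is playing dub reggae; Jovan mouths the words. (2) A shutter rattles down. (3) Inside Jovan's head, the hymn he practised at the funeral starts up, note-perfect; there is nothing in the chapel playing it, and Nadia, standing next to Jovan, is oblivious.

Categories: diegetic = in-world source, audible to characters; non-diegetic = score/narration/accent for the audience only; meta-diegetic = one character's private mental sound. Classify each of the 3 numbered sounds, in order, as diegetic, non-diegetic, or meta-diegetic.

diegetic, diegetic, meta-diegetic

(1) is diegetic: a car stereo is a physical source in the scene and Jovan reacts to it.
Sound (2): the sound comes from a shutter physically present in the location, so diegetic.
(3) is meta-diegetic: it lives in Jovan's subjectivity, not in the chapel.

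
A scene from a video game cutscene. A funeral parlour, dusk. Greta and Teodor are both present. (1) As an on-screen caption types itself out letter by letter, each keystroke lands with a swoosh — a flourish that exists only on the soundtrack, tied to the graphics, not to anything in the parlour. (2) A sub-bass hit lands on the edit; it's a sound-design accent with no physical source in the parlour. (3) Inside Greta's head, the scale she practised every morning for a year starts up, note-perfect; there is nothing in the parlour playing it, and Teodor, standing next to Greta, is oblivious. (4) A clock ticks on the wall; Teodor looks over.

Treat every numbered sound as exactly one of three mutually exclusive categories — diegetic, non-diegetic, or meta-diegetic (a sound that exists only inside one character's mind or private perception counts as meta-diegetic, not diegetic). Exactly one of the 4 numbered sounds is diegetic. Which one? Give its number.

Sound (1): it accompanies on-screen graphics, not anything inside the story world, so non-diegetic.
Sound (2): it's a sound-design accent with no in-world source; no one in the scene can hear it, so non-diegetic.
Sound (3): remembered music, private to Greta — Teodor is oblivious because it isn't in the room, so meta-diegetic.
(4) is diegetic: the sound comes from a clock physically present in the location.
Only (4) is diegetic.

4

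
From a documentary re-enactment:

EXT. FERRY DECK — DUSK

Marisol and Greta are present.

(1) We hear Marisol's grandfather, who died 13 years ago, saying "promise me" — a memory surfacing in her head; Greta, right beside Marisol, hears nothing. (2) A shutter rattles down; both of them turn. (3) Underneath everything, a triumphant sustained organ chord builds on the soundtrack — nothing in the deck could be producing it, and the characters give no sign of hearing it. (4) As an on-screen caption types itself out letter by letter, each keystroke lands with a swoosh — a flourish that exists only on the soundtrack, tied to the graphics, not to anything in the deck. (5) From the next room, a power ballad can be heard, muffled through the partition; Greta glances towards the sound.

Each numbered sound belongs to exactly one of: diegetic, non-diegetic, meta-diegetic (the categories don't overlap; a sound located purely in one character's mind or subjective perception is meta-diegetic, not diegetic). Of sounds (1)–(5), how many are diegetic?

(1) the voice is a memory playing only inside Marisol's mind; Greta can't hear it → meta-diegetic.
Sound (2): a shutter is a real object/event in the scene's world, so diegetic.
(3) is non-diegetic: nothing in the deck produces it and the characters don't hear it — pure soundtrack.
(4) sound married to a title/caption — outside the diegesis by definition → non-diegetic.
(5) is diegetic: it's coming from the next room — a location within the story world — and Greta reacts.
Diegetic: (2), (5) — that's 2.

2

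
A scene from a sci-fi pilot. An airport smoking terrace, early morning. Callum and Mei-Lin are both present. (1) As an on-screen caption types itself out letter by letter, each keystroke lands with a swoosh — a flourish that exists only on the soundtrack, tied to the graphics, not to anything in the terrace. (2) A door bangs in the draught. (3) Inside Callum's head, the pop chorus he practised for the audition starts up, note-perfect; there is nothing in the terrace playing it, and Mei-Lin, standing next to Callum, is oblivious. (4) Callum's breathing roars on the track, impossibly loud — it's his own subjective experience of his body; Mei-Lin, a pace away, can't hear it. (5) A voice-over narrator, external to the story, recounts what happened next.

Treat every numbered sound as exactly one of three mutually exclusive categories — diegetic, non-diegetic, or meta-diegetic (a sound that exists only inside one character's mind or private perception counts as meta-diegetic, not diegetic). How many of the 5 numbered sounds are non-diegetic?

2

(1) sound married to a title/caption — outside the diegesis by definition → non-diegetic.
(2) is diegetic: a door is a real object/event in the scene's world.
(3) it lives in Callum's subjectivity, not in the terrace → meta-diegetic.
(4) is meta-diegetic: point-of-audition from inside Callum's body; not a sound in the room.
Sound (5): external voice-over — not a character, not heard by anyone in the scene, so non-diegetic.
Non-diegetic: (1), (5) — that's 2.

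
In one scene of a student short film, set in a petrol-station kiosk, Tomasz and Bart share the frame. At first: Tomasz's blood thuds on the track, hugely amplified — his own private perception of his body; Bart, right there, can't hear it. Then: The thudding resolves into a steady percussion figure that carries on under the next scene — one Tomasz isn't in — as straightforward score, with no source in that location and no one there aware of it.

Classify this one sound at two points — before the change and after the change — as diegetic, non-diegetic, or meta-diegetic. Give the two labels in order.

meta-diegetic, non-diegetic

Before the change: it's Tomasz's subjective body sound, inaudible to Bart → meta-diegetic.
After the change: detached from Tomasz and playing as sourceless score over a scene he isn't in — for the audience only → non-diegetic.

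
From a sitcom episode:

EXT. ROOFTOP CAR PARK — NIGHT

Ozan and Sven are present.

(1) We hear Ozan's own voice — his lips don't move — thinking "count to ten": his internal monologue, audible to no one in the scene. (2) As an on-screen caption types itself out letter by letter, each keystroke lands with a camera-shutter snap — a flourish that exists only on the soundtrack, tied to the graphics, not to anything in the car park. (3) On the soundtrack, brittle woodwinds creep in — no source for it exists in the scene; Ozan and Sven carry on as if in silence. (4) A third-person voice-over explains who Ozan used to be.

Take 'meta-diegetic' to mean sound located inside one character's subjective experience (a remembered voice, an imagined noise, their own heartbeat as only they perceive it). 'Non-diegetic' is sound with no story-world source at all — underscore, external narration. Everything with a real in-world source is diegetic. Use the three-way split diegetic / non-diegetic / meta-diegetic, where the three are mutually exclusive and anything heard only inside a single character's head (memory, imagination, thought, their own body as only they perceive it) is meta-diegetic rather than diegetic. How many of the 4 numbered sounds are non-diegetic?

(1) is meta-diegetic: internal monologue — inside Ozan's mind, not spoken into the scene.
(2) is non-diegetic: it accompanies on-screen graphics, not anything inside the story world.
Sound (3): it has no source in the story world and no character can hear it — it's underscore, so non-diegetic.
(4) external voice-over — not a character, not heard by anyone in the scene → non-diegetic.
Non-diegetic: (2), (3), (4) — that's 3.

3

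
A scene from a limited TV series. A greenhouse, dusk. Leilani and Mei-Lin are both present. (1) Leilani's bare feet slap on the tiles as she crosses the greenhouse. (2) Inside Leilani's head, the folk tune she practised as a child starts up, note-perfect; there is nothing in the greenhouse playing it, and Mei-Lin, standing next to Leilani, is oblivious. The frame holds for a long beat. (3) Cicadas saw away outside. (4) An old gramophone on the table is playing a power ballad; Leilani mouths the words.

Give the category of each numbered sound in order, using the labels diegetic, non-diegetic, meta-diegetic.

Sound (1): Leilani's footsteps are produced in the story world, so diegetic.
(2) it lives in Leilani's subjectivity, not in the greenhouse → meta-diegetic.
Sound (3): it's the actual ambient sound of the location, so diegetic.
Sound (4): an old gramophone is a physical source in the scene and Leilani reacts to it, so diegetic.

diegetic, meta-diegetic, diegetic, diegetic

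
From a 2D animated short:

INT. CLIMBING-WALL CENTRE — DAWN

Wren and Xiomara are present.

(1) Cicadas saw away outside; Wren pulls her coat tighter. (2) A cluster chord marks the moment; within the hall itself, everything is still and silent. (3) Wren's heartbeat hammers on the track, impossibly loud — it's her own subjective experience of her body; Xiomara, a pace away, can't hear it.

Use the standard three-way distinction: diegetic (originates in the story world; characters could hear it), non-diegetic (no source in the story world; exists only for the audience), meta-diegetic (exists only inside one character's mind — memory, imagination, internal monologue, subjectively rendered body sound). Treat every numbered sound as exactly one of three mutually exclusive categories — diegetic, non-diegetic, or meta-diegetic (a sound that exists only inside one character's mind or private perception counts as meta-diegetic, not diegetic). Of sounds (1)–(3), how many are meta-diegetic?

(1) ambient/room sound belonging to the story's physical space → diegetic.
(2) it's a sound-design accent with no in-world source; no one in the scene can hear it → non-diegetic.
(3) is meta-diegetic: a subjective body sound — Wren's private perception, inaudible to Xiomara.
Meta-diegetic: (3) — that's 1.

1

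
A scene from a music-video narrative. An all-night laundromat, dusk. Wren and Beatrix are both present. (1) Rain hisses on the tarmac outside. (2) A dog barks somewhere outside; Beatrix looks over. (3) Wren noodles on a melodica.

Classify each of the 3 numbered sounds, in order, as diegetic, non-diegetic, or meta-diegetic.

(1) is diegetic: it's the actual ambient sound of the location.
(2) an in-world source (a dog); characters could hear it → diegetic.
(3) is diegetic: a character is playing a melodica on screen.

diegetic, diegetic, diegetic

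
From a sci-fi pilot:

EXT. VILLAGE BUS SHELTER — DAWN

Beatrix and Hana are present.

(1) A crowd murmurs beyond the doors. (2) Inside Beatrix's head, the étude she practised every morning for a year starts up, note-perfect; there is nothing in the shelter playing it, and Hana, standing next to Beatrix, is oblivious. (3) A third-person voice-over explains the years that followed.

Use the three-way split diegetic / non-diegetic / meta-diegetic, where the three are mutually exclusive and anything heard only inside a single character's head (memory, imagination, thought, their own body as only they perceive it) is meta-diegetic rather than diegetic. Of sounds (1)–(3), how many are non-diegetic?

1

Sound (1): ambient/room sound belonging to the story's physical space, so diegetic.
(2) the music is a memory playing inside Beatrix's mind alone; no real-world source, Hana can't hear it → meta-diegetic.
(3) commentary laid over the scene from outside the fiction → non-diegetic.
So 1 of the 3 is non-diegetic: (3).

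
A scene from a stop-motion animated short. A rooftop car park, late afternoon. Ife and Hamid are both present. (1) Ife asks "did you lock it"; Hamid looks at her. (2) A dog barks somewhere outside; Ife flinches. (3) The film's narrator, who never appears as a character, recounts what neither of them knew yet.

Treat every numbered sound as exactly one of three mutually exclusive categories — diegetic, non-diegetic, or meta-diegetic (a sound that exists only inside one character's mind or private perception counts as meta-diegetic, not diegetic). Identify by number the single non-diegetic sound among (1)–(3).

3

(1) is diegetic: Ife is a character speaking aloud in the scene.
(2) is diegetic: a dog is a real object/event in the scene's world.
(3) external voice-over — not a character, not heard by anyone in the scene → non-diegetic.
Only (3) is non-diegetic.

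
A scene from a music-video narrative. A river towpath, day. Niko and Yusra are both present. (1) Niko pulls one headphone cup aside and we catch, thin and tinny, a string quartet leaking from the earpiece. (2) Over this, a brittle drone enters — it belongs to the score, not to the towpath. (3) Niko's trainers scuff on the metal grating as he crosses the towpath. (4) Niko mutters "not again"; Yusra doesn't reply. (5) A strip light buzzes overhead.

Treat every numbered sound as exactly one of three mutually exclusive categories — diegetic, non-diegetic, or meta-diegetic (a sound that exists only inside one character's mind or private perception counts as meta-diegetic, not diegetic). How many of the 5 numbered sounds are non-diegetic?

1

(1) the earpiece is a real device on Niko's head — source music → diegetic.
(2) nothing in the towpath produces it and the characters don't hear it — pure soundtrack → non-diegetic.
Sound (3): Niko's footsteps are produced in the story world, so diegetic.
(4) is diegetic: on-screen dialogue — Niko speaks and Yusra is there to hear.
(5) is diegetic: ambient/room sound belonging to the story's physical space.
Non-diegetic: (2) — that's 1.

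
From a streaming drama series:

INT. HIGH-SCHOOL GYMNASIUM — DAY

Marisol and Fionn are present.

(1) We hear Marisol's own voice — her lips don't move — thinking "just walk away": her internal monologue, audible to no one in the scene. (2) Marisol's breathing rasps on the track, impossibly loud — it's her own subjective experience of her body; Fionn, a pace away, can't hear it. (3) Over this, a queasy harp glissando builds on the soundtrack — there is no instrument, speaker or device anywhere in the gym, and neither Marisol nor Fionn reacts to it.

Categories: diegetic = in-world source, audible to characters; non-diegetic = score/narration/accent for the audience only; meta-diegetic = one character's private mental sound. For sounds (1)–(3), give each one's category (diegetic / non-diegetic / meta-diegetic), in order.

(1) internal monologue — inside Marisol's mind, not spoken into the scene → meta-diegetic.
(2) is meta-diegetic: a subjective body sound — Marisol's private perception, inaudible to Fionn.
Sound (3): nothing in the gym produces it and the characters don't hear it — pure soundtrack, so non-diegetic.

meta-diegetic, meta-diegetic, non-diegetic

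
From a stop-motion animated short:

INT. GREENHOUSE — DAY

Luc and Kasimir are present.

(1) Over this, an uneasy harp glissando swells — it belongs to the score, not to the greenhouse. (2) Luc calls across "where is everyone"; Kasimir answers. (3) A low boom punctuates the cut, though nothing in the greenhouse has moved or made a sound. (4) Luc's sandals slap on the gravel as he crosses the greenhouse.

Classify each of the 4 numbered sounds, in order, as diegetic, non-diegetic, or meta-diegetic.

(1) it has no source in the story world and no character can hear it — it's underscore → non-diegetic.
Sound (2): Luc is a character speaking aloud in the scene, so diegetic.
(3) is non-diegetic: an editorial stinger — it belongs to the cut, not the story world.
(4) is diegetic: it's the physical sound of Luc moving in the space.

non-diegetic, diegetic, non-diegetic, diegetic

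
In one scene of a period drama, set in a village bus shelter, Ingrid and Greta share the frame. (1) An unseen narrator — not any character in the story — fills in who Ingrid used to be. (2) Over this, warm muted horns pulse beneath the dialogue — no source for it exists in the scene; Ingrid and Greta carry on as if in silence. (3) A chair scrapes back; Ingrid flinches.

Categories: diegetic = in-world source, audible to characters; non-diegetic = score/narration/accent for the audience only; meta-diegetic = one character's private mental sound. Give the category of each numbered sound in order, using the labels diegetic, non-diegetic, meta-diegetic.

(1) is non-diegetic: commentary laid over the scene from outside the fiction.
(2) is non-diegetic: nothing in the shelter produces it and the characters don't hear it — pure soundtrack.
Sound (3): an in-world source (a chair); characters could hear it, so diegetic.

non-diegetic, non-diegetic, diegetic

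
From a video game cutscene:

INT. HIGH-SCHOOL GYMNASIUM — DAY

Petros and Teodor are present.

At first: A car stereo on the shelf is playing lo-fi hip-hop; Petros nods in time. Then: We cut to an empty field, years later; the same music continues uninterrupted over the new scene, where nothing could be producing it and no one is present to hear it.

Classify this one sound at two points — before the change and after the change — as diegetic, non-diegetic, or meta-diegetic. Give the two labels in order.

Before the change: a car stereo is a real in-scene source and Petros reacts to it → diegetic.
After the change: there is no longer any in-world source and no one can hear it — it has become underscore → non-diegetic.

diegetic, non-diegetic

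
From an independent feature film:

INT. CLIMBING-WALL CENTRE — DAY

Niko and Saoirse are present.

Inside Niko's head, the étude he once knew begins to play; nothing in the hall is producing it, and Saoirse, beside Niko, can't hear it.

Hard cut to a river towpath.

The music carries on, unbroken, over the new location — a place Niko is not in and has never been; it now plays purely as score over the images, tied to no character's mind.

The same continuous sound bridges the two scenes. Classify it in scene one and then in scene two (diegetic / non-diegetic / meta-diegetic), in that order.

Scene one: the music exists only inside Niko's mind; Saoirse can't hear it → meta-diegetic.
Scene two: it's detached from Niko entirely and plays over unrelated images with no in-world source — conventional underscore → non-diegetic.

meta-diegetic, non-diegetic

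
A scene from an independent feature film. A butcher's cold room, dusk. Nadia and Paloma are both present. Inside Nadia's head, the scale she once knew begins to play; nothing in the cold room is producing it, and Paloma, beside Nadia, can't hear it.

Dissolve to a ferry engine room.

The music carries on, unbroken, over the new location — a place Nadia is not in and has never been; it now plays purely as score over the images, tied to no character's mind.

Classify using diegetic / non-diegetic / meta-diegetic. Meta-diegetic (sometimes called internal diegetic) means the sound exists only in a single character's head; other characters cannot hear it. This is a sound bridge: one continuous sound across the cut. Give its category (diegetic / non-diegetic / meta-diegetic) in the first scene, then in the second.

Scene one: the music exists only inside Nadia's mind; Paloma can't hear it → meta-diegetic.
Scene two: it's detached from Nadia entirely and plays over unrelated images with no in-world source — conventional underscore → non-diegetic.

meta-diegetic, non-diegetic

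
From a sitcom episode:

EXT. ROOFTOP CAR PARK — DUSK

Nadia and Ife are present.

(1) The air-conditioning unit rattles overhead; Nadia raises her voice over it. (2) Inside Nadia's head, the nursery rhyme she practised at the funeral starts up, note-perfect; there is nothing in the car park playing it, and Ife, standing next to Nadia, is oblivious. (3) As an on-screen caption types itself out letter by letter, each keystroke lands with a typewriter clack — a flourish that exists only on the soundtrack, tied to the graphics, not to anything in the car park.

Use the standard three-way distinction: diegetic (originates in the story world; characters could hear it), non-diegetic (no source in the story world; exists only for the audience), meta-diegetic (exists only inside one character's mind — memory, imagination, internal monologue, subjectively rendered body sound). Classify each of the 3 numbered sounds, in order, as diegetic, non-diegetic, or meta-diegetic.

diegetic, meta-diegetic, non-diegetic

Sound (1): it's the actual ambient sound of the location, so diegetic.
(2) remembered music, private to Nadia — Ife is oblivious because it isn't in the room → meta-diegetic.
Sound (3): the caption isn't part of the story world, so neither is the sound tied to it, so non-diegetic.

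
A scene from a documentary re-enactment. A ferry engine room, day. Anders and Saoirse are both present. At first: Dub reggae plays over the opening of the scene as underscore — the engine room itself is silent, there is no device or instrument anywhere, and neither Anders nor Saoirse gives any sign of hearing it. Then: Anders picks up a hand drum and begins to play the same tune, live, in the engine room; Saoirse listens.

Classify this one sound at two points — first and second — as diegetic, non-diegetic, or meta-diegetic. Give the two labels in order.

First: no in-world source exists and no character can hear it — underscore → non-diegetic.
Second: a hand drum is now a real source in the story world and the characters hear it → diegetic.

non-diegetic, diegetic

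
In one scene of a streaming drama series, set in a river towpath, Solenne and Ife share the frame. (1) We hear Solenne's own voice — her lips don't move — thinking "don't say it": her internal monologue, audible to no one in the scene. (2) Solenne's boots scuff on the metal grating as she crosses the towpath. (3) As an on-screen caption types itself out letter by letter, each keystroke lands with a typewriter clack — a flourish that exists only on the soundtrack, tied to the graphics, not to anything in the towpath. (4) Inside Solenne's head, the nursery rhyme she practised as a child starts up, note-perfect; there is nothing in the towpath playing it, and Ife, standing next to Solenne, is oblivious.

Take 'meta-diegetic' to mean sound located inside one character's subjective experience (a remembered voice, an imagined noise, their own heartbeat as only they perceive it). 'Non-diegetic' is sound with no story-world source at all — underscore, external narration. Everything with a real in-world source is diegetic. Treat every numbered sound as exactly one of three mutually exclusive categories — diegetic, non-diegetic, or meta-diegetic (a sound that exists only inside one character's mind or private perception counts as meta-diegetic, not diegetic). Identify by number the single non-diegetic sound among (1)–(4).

(1) internal monologue — inside Solenne's mind, not spoken into the scene → meta-diegetic.
(2) is diegetic: it's the physical sound of Solenne moving in the space.
(3) is non-diegetic: it accompanies on-screen graphics, not anything inside the story world.
(4) remembered music, private to Solenne — Ife is oblivious because it isn't in the room → meta-diegetic.
Only (3) is non-diegetic.

3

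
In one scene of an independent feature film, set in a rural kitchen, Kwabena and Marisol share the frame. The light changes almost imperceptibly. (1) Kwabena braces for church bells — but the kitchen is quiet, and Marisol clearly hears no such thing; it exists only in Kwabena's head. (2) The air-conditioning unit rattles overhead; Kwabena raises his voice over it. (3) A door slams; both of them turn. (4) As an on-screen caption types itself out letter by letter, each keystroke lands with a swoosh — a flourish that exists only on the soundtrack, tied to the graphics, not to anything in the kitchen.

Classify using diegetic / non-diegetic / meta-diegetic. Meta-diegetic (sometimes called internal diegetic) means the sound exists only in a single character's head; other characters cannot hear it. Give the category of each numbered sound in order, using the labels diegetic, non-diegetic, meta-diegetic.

(1) subjective to Kwabena: the kitchen is silent and Marisol hears nothing → meta-diegetic.
(2) the air-conditioning unit is part of the location's real environment → diegetic.
(3) the sound comes from a door physically present in the location → diegetic.
(4) sound married to a title/caption — outside the diegesis by definition → non-diegetic.

meta-diegetic, diegetic, diegetic, non-diegetic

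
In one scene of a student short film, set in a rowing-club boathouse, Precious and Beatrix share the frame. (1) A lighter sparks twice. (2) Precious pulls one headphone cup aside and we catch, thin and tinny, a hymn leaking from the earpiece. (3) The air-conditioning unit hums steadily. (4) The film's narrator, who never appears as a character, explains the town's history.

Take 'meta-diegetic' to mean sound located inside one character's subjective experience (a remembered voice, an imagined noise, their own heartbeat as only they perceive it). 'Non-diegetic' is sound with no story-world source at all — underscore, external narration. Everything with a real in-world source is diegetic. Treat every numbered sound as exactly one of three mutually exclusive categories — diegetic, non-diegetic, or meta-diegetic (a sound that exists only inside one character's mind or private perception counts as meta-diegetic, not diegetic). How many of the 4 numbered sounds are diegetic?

(1) is diegetic: the sound comes from a lighter physically present in the location.
Sound (2): the headphones are an on-screen source, so diegetic.
(3) is diegetic: the air-conditioning unit is part of the location's real environment.
Sound (4): external voice-over — not a character, not heard by anyone in the scene, so non-diegetic.
Diegetic: (1), (2), (3) — that's 3.

3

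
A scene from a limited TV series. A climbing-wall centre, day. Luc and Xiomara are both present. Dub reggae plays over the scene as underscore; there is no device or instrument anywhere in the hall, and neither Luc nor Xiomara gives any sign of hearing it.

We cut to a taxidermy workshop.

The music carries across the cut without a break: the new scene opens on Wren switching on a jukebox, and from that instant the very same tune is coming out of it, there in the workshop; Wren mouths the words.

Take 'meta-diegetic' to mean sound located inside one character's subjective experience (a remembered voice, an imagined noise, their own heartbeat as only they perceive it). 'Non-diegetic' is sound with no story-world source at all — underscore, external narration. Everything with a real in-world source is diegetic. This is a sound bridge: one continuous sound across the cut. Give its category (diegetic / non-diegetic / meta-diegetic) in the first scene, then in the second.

non-diegetic, diegetic

Scene one: there's no in-world source anywhere and no character hears it — underscore for the audience only → non-diegetic.
Scene two: once Wren turns on a jukebox, the music has a real source in the story world and Wren reacts to it → diegetic.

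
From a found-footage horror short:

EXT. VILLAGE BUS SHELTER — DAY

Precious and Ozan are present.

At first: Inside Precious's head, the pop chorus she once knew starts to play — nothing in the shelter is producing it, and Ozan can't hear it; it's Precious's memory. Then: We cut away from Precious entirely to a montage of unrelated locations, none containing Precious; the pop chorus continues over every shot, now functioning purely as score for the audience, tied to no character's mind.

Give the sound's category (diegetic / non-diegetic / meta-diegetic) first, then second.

meta-diegetic, non-diegetic

First: the music lives inside Precious's mind alone; Ozan can't hear it → meta-diegetic.
Second: once it plays over shots Precious isn't in, detached from any character's subjectivity, it's conventional underscore → non-diegetic.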